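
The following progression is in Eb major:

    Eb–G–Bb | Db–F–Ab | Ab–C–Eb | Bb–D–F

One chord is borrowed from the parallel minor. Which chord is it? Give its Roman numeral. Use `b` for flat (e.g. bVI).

bVII

The diatonic triads in Eb major are Eb, Fm, Gm, Ab, Bb, Cm, Ddim. Eb–G–Bb = Eb, Ab–C–Eb = Ab and Bb–D–F = Bb are all diatonic. Db–F–Ab is not: scale degree 7 in Eb major carries Ddim (vii°). In Eb minor the chord on that degree is Db, so here it functions as bVII, borrowed from the parallel minor.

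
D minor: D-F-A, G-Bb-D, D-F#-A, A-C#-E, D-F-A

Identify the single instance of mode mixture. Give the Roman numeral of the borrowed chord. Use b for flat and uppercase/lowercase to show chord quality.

I

In D minor (with V from harmonic minor) the diatonic chords are Dm, Edim, F, Gm, A, Bb, C. D–F–A = Dm, G–Bb–D = Gm and A–C#–E = A are all diatonic. But D–F#–A is foreign: the diatonic i on degree 1 is Dm, whereas D comes from D major. It is labeled I.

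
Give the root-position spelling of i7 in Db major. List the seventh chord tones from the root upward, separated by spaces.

Db Fb Ab Cb

The root, Db, is scale degree 1 — the same note in Db major and Db minor; only the chord quality changes. Building the minor-seventh chord from the parallel minor on Db: Db–Fb–Ab–Cb.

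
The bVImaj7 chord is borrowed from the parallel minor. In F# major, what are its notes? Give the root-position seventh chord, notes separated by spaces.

bVImaj7 is built on the lowered scale degree 6. In F# major degree 6 is D#; lowered it becomes D. In F# minor the chord on D is D–F#–A–C#.

D F# A C#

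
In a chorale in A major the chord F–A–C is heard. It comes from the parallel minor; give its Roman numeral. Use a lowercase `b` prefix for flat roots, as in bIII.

bVI

In A major scale degree 6 is F#; F is its lowered form, from A minor. The diatonic chord on degree 6 would be F#m (vi), but F–A–C is the major chord from A minor. As a borrowed chord it is labeled bVI.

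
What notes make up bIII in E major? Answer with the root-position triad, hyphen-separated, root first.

Scale degree 3 in E major is G#. bIII uses the lowered form, G, taken from E minor. Building the major chord from the parallel minor on G: G–B–D.

G-B-D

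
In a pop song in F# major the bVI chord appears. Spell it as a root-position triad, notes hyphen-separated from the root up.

D-F#-A

The root of bVI is the lowered 6th degree: D# becomes D. Stacking thirds in F# minor on D gives D–F#–A.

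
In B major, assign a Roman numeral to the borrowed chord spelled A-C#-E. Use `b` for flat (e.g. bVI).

In B major scale degree 7 is A#; A is its lowered form, from B minor. The diatonic chord on degree 7 would be A#dim (vii°), but A–C#–E is the major chord from B minor. As a borrowed chord it is labeled bVII.

bVII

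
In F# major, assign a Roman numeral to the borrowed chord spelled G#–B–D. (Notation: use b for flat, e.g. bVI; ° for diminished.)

The root G# is the diatonic 2nd degree of F# major; the borrowing shows in the chord quality. Diatonically F# major has G#m (ii) on that degree; G#–B–D is instead the diminished chord native to F# minor, so it takes the label ii°.

ii°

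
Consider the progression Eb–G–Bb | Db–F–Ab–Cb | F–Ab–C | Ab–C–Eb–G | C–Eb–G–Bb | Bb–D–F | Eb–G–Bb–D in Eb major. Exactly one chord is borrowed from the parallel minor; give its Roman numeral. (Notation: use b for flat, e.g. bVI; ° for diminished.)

bVII7

The diatonic triads in Eb major are Eb, Fm, Gm, Ab, Bb, Cm, Ddim. Eb–G–Bb = Eb, F–Ab–C = Fm, Ab–C–Eb–G = Abmaj7, C–Eb–G–Bb = Cm7, Bb–D–F = Bb and Eb–G–Bb–D = Ebmaj7 all belong to that set. But Db–F–Ab–Cb is foreign: the diatonic vii° on degree 7 is Ddim, whereas Db7 comes from Eb minor. It is labeled bVII7.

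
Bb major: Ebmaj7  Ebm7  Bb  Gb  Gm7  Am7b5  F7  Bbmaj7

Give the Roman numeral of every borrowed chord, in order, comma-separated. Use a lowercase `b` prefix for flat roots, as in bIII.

Bb major has the diatonic set Bb, Cm, Dm, Eb, F, Gm, Adim. Ebmaj7, Bb, Gm7, Am7b5, F7 and Bbmaj7 all belong to that set. Ebm7 (Eb–Gb–Bb–Db) doesn't fit — on degree 4 Bb major would have Eb (IV). Ebm7 is the degree-4 chord of Bb minor, so it is the borrowed iv7. Gb (Gb–Bb–Db) doesn't fit — on degree 6 Bb major would have Gm (vi). Gb is the degree-6 chord of Bb minor, so it is the borrowed bVI.

iv7, bVI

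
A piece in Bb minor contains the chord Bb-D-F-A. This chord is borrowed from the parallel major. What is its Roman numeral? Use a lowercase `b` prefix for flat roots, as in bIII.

Imaj7

Bb is scale degree 1 in Bb minor. The diatonic chord on degree 1 would be Bbm (i), but Bb–D–F–A is the major-seventh chord from Bb major. As a borrowed chord it is labeled Imaj7.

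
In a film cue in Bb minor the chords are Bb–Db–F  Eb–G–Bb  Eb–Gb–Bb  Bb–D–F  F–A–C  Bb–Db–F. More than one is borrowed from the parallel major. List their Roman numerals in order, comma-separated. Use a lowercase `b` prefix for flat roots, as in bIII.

The diatonic triads in Bb minor (with V from harmonic minor) are Bbm, Cdim, Db, Ebm, F, Gb, Ab. Of the given chords, Bb–Db–F = Bbm, Eb–Gb–Bb = Ebm and F–A–C = F are diatonic. Eb–G–Bb doesn't fit — on degree 4 Bb minor would have Ebm (iv). Eb is the degree-4 chord of Bb major, so it is the borrowed IV. Bb–D–F doesn't fit — on degree 1 Bb minor would have Bbm (i). Bb is the degree-1 chord of Bb major, so it is the borrowed I.

IV, I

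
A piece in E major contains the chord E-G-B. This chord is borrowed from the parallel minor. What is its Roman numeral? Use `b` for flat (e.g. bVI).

The root E is the diatonic 1st degree of E major; the borrowing shows in the chord quality. The diatonic chord on degree 1 would be E (I), but E–G–B is the minor chord from E minor. As a borrowed chord it is labeled i.

i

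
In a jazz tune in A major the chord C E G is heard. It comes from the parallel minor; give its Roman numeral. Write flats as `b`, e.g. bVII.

bIII

In A major scale degree 3 is C#; C is its lowered form, from A minor. Diatonically A major has C#m (iii) on that degree; C–E–G is instead the major chord native to A minor, so it takes the label bIII.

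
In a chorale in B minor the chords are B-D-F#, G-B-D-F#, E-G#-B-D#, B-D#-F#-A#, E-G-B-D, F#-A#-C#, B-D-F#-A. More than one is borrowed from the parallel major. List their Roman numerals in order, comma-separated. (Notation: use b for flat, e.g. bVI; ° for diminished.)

IVmaj7, Imaj7

The diatonic triads in B minor (with V from harmonic minor) are Bm, C#dim, D, Em, F#, G, A. B–D–F# = Bm, G–B–D–F# = Gmaj7, E–G–B–D = Em7, F#–A#–C# = F# and B–D–F#–A = Bm7 all belong to that set. E–G#–B–D# is not: scale degree 4 in B minor carries Em (iv). In B major the chord on that degree is Emaj7, so here it functions as IVmaj7, borrowed from the parallel major. But B–D#–F#–A# is foreign: the diatonic i on degree 1 is Bm, whereas Bmaj7 comes from B major. It is labeled Imaj7.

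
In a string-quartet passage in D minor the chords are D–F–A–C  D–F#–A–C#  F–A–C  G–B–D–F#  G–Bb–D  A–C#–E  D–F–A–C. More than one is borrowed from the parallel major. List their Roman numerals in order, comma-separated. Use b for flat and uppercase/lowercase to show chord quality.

In D minor (with V from harmonic minor) the diatonic chords are Dm, Edim, F, Gm, A, Bb, C. D–F–A–C = Dm7, F–A–C = F, G–Bb–D = Gm and A–C#–E = A all belong to that set. But D–F#–A–C# is foreign: the diatonic i on degree 1 is Dm, whereas Dmaj7 comes from D major. It is labeled Imaj7. G–B–D–F# doesn't fit — on degree 4 D minor would have Gm (iv). Gmaj7 is the degree-4 chord of D major, so it is the borrowed IVmaj7.

Imaj7, IVmaj7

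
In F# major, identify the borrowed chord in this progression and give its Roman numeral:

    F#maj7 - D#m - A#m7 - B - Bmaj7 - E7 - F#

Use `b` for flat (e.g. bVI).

bVII7

F# major has the diatonic set F#, G#m, A#m, B, C#, D#m, E#dim. F#maj7, D#m, A#m7, B, Bmaj7 and F# all belong to that set. But E7 (E–G#–B–D) is foreign: the diatonic vii° on degree 7 is E#dim, whereas E7 comes from F# minor. It is labeled bVII7.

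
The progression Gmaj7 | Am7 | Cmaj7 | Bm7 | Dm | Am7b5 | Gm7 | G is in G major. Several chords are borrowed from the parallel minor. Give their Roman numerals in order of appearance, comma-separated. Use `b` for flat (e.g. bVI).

The diatonic triads in G major are G, Am, Bm, C, D, Em, F#dim. Of the given chords, Gmaj7, Am7, Cmaj7, Bm7 and G are diatonic. Dm (D–F–A) is not: scale degree 5 in G major carries D (V). In G minor the chord on that degree is Dm, so here it functions as v, borrowed from the parallel minor. Am7b5 (A–C–Eb–G) is not: scale degree 2 in G major carries Am (ii). In G minor the chord on that degree is Am7b5, so here it functions as iiø7, borrowed from the parallel minor. But Gm7 (G–Bb–D–F) is foreign: the diatonic I on degree 1 is G, whereas Gm7 comes from G minor. It is labeled i7.

v, iiø7, i7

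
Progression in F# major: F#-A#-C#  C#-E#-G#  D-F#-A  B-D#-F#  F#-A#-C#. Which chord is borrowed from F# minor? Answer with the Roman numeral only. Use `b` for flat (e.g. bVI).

F# major has the diatonic set F#, G#m, A#m, B, C#, D#m, E#dim. F#–A#–C# = F#, C#–E#–G# = C# and B–D#–F# = B all belong to that set. D–F#–A is not: scale degree 6 in F# major carries D#m (vi). In F# minor the chord on that degree is D, so here it functions as bVI, borrowed from the parallel minor.

bVI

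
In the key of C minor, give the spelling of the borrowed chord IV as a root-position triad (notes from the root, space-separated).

F A C

IV is built on scale degree 4, which is F in both C minor and its parallel. Stacking thirds in C major on F gives F–A–C.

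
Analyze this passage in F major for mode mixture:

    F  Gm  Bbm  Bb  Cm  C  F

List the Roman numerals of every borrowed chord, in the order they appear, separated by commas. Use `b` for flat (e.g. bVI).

The diatonic triads in F major are F, Gm, Am, Bb, C, Dm, Edim. F, Gm, Bb and C are all diatonic. Bbm (Bb–Db–F) is not: scale degree 4 in F major carries Bb (IV). In F minor the chord on that degree is Bbm, so here it functions as iv, borrowed from the parallel minor. But Cm (C–Eb–G) is foreign: the diatonic V on degree 5 is C, whereas Cm comes from F minor. It is labeled v.

iv, v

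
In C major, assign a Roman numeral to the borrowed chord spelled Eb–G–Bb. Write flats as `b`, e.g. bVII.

The root Eb is the lowered 3rd scale degree — diatonically C major has E there. The diatonic chord on degree 3 would be Em (iii), but Eb–G–Bb is the major chord from C minor. As a borrowed chord it is labeled bIII.

bIII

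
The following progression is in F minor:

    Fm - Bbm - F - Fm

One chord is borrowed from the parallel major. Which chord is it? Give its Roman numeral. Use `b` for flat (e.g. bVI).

F minor has the diatonic set Fm, Gdim, Ab, Bbm, C, Db, Eb (with V from harmonic minor). Fm and Bbm both belong to that set. F (F–A–C) doesn't fit — on degree 1 F minor would have Fm (i). F is the degree-1 chord of F major, so it is the borrowed I.

I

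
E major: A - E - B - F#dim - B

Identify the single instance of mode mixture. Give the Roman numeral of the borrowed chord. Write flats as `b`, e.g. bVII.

ii°

The diatonic triads in E major are E, F#m, G#m, A, B, C#m, D#dim. A, E and B all belong to that set. But F#dim (F#–A–C) is foreign: the diatonic ii on degree 2 is F#m, whereas F#dim comes from E minor. It is labeled ii°.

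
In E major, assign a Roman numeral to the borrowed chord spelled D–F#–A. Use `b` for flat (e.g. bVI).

bVII

In E major scale degree 7 is D#; D is its lowered form, from E minor. D–F#–A is a major chord — the form found in E minor, not the diatonic vii° (D#dim). Borrowed into E major it is written bVII.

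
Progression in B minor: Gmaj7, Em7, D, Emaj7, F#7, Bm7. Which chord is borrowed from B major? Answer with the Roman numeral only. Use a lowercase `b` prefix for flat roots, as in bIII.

IVmaj7

B minor has the diatonic set Bm, C#dim, D, Em, F#, G, A (with V from harmonic minor). Gmaj7, Em7, D, F#7 and Bm7 all belong to that set. Emaj7 (E–G#–B–D#) is not: scale degree 4 in B minor carries Em (iv). In B major the chord on that degree is Emaj7, so here it functions as IVmaj7, borrowed from the parallel major.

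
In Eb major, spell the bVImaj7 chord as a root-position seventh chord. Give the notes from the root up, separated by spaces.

Cb Eb Gb Bb

Scale degree 6 in Eb major is C. bVImaj7 uses the lowered form, Cb, taken from Eb minor. Building the major-seventh chord from the parallel minor on Cb: Cb–Eb–Gb–Bb.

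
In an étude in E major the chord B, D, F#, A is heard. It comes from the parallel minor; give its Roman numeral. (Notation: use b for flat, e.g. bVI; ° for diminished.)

B is scale degree 5 in E major. The diatonic chord on degree 5 would be B (V), but B–D–F#–A is the minor-seventh chord from E minor. As a borrowed chord it is labeled v7.

v7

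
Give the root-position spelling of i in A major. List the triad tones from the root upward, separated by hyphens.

The root, A, is scale degree 1 — the same note in A major and A minor; only the chord quality changes. Building the minor chord from the parallel minor on A: A–C–E.

A-C-E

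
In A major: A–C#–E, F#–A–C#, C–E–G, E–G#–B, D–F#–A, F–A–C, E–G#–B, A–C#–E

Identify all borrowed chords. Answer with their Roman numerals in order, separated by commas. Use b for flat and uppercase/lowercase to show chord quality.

The diatonic triads in A major are A, Bm, C#m, D, E, F#m, G#dim. A–C#–E = A, F#–A–C# = F#m, E–G#–B = E and D–F#–A = D all belong to that set. C–E–G doesn't fit — on degree 3 A major would have C#m (iii). C is the degree-3 chord of A minor, so it is the borrowed bIII. F–A–C is not: scale degree 6 in A major carries F#m (vi). In A minor the chord on that degree is F, so here it functions as bVI, borrowed from the parallel minor.

bIII, bVI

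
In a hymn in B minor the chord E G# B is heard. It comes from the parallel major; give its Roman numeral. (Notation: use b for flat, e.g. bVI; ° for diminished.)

IV

E is scale degree 4 in B minor. E–G#–B is a major chord — the form found in B major, not the diatonic iv (Em). Borrowed into B minor it is written IV.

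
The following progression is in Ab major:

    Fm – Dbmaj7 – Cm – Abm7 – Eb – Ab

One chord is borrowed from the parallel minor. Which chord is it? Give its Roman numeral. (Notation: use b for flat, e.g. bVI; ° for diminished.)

i7

Ab major has the diatonic set Ab, Bbm, Cm, Db, Eb, Fm, Gdim. Fm, Dbmaj7, Cm, Eb and Ab are all diatonic. Abm7 (Ab–Cb–Eb–Gb) doesn't fit — on degree 1 Ab major would have Ab (I). Abm7 is the degree-1 chord of Ab minor, so it is the borrowed i7.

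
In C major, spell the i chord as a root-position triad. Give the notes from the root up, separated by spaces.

The root, C, is scale degree 1 — the same note in C major and C minor; only the chord quality changes. Stacking thirds in C minor on C gives C–Eb–G.

C Eb G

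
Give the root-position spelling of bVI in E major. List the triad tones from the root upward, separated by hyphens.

The root of bVI is the lowered 6th degree: C# becomes C. Stacking thirds in E minor on C gives C–E–G.

C-E-G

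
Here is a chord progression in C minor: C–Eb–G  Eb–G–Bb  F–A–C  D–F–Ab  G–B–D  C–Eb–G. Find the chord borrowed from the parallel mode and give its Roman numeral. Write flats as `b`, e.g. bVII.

IV

C minor has the diatonic set Cm, Ddim, Eb, Fm, G, Ab, Bb (with V from harmonic minor). C–Eb–G = Cm, Eb–G–Bb = Eb, D–F–Ab = Ddim and G–B–D = G are all diatonic. But F–A–C is foreign: the diatonic iv on degree 4 is Fm, whereas F comes from C major. It is labeled IV.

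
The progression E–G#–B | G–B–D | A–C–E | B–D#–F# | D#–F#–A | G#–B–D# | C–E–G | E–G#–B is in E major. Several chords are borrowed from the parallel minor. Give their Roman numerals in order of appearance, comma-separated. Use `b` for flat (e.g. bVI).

bIII, iv, bVI

E major has the diatonic set E, F#m, G#m, A, B, C#m, D#dim. E–G#–B = E, B–D#–F# = B, D#–F#–A = D#dim and G#–B–D# = G#m all belong to that set. But G–B–D is foreign: the diatonic iii on degree 3 is G#m, whereas G comes from E minor. It is labeled bIII. A–C–E doesn't fit — on degree 4 E major would have A (IV). Am is the degree-4 chord of E minor, so it is the borrowed iv. C–E–G is not: scale degree 6 in E major carries C#m (vi). In E minor the chord on that degree is C, so here it functions as bVI, borrowed from the parallel minor.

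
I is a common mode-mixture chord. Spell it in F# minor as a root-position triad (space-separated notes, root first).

The root, F#, is scale degree 1 — the same note in F# minor and F# major; only the chord quality changes. Stacking thirds in F# major on F# gives F#–A#–C#.

F# A# C#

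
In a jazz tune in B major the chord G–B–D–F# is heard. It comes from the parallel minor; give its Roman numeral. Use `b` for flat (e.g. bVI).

G is the lowered form of scale degree 6 in B major (the diatonic degree 6 is G#). G–B–D–F# is a major-seventh chord — the form found in B minor, not the diatonic vi (G#m). Borrowed into B major it is written bVImaj7.

bVImaj7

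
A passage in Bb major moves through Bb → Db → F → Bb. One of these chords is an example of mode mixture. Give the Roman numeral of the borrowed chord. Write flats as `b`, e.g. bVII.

bIII

The diatonic triads in Bb major are Bb, Cm, Dm, Eb, F, Gm, Adim. Bb and F both belong to that set. But Db (Db–F–Ab) is foreign: the diatonic iii on degree 3 is Dm, whereas Db comes from Bb minor. It is labeled bIII.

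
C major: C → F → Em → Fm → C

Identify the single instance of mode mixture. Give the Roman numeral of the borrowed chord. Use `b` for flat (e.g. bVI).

iv

C major has the diatonic set C, Dm, Em, F, G, Am, Bdim. C, F and Em all belong to that set. Fm (F–Ab–C) doesn't fit — on degree 4 C major would have F (IV). Fm is the degree-4 chord of C minor, so it is the borrowed iv.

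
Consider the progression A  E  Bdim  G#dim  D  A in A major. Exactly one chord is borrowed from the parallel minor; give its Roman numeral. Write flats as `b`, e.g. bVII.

ii°

In A major the diatonic chords are A, Bm, C#m, D, E, F#m, G#dim. Of the given chords, A, E, G#dim and D are diatonic. Bdim (B–D–F) doesn't fit — on degree 2 A major would have Bm (ii). Bdim is the degree-2 chord of A minor, so it is the borrowed ii°.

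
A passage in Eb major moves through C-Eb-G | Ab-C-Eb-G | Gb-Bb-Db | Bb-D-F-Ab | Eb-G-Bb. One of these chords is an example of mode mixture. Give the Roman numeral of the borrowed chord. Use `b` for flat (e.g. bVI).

The diatonic triads in Eb major are Eb, Fm, Gm, Ab, Bb, Cm, Ddim. C–Eb–G = Cm, Ab–C–Eb–G = Abmaj7, Bb–D–F–Ab = Bb7 and Eb–G–Bb = Eb all belong to that set. Gb–Bb–Db is not: scale degree 3 in Eb major carries Gm (iii). In Eb minor the chord on that degree is Gb, so here it functions as bIII, borrowed from the parallel minor.

bIII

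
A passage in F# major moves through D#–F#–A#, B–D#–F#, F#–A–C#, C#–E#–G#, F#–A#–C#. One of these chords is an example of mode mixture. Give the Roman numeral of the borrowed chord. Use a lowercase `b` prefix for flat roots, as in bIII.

The diatonic triads in F# major are F#, G#m, A#m, B, C#, D#m, E#dim. Of the given chords, D#–F#–A# = D#m, B–D#–F# = B, C#–E#–G# = C# and F#–A#–C# = F# are diatonic. F#–A–C# is not: scale degree 1 in F# major carries F# (I). In F# minor the chord on that degree is F#m, so here it functions as i, borrowed from the parallel minor.

i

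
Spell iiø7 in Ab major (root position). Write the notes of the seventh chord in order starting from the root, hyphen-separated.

iiø7 is built on scale degree 2, which is Bb in both Ab major and its parallel. Building the half-diminished-seventh chord from the parallel minor on Bb: Bb–Db–Fb–Ab.

Bb-Db-Fb-Ab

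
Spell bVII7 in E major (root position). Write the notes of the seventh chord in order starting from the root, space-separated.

D F# A C

Scale degree 7 in E major is D#. bVII7 uses the lowered form, D, taken from E minor. In E minor the chord on D is D–F#–A–C.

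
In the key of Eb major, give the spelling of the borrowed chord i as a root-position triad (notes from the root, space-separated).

Eb Gb Bb

The root, Eb, is scale degree 1 — the same note in Eb major and Eb minor; only the chord quality changes. Stacking thirds in Eb minor on Eb gives Eb–Gb–Bb.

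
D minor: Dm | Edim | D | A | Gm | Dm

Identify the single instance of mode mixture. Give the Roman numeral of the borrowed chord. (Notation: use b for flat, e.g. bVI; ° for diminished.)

I

D minor has the diatonic set Dm, Edim, F, Gm, A, Bb, C (with V from harmonic minor). Dm, Edim, A and Gm all belong to that set. But D (D–F#–A) is foreign: the diatonic i on degree 1 is Dm, whereas D comes from D major. It is labeled I.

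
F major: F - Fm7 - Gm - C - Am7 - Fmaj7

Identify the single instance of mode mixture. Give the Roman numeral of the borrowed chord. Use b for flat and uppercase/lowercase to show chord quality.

The diatonic triads in F major are F, Gm, Am, Bb, C, Dm, Edim. F, Gm, C, Am7 and Fmaj7 all belong to that set. Fm7 (F–Ab–C–Eb) doesn't fit — on degree 1 F major would have F (I). Fm7 is the degree-1 chord of F minor, so it is the borrowed i7.

i7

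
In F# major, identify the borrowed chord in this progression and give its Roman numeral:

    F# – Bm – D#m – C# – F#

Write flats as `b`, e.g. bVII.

iv

In F# major the diatonic chords are F#, G#m, A#m, B, C#, D#m, E#dim. F#, D#m and C# all belong to that set. Bm (B–D–F#) is not: scale degree 4 in F# major carries B (IV). In F# minor the chord on that degree is Bm, so here it functions as iv, borrowed from the parallel minor.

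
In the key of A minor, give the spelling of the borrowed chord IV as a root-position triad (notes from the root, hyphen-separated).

The root, D, is scale degree 4 — the same note in A minor and A major; only the chord quality changes. Stacking thirds in A major on D gives D–F#–A.

D-F#-A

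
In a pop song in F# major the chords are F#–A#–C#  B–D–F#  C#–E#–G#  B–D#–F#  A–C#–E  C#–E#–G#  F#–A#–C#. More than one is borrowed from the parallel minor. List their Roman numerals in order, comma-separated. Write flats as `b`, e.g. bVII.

iv, bIII

F# major has the diatonic set F#, G#m, A#m, B, C#, D#m, E#dim. F#–A#–C# = F#, C#–E#–G# = C# and B–D#–F# = B all belong to that set. B–D–F# doesn't fit — on degree 4 F# major would have B (IV). Bm is the degree-4 chord of F# minor, so it is the borrowed iv. A–C#–E doesn't fit — on degree 3 F# major would have A#m (iii). A is the degree-3 chord of F# minor, so it is the borrowed bIII.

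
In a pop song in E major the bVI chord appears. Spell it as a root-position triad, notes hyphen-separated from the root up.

C-E-G

Scale degree 6 in E major is C#. bVI uses the lowered form, C, taken from E minor. Building the major chord from the parallel minor on C: C–E–G.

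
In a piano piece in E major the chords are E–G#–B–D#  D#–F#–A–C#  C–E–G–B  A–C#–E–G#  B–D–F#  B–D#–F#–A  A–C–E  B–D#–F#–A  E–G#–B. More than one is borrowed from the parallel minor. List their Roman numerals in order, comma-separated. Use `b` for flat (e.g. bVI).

bVImaj7, v, iv

The diatonic triads in E major are E, F#m, G#m, A, B, C#m, D#dim. Of the given chords, E–G#–B–D# = Emaj7, D#–F#–A–C# = D#m7b5, A–C#–E–G# = Amaj7, B–D#–F#–A = B7 and E–G#–B = E are diatonic. C–E–G–B doesn't fit — on degree 6 E major would have C#m (vi). Cmaj7 is the degree-6 chord of E minor, so it is the borrowed bVImaj7. B–D–F# doesn't fit — on degree 5 E major would have B (V). Bm is the degree-5 chord of E minor, so it is the borrowed v. A–C–E doesn't fit — on degree 4 E major would have A (IV). Am is the degree-4 chord of E minor, so it is the borrowed iv.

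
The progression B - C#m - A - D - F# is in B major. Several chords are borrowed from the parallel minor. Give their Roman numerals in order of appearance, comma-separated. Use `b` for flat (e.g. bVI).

The diatonic triads in B major are B, C#m, D#m, E, F#, G#m, A#dim. B, C#m and F# all belong to that set. A (A–C#–E) doesn't fit — on degree 7 B major would have A#dim (vii°). A is the degree-7 chord of B minor, so it is the borrowed bVII. But D (D–F#–A) is foreign: the diatonic iii on degree 3 is D#m, whereas D comes from B minor. It is labeled bIII.

bVII, bIII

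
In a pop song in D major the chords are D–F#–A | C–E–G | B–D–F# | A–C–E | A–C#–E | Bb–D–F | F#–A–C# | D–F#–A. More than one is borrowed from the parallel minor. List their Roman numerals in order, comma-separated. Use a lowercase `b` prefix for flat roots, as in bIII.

In D major the diatonic chords are D, Em, F#m, G, A, Bm, C#dim. D–F#–A = D, B–D–F# = Bm, A–C#–E = A and F#–A–C# = F#m are all diatonic. C–E–G doesn't fit — on degree 7 D major would have C#dim (vii°). C is the degree-7 chord of D minor, so it is the borrowed bVII. A–C–E doesn't fit — on degree 5 D major would have A (V). Am is the degree-5 chord of D minor, so it is the borrowed v. Bb–D–F doesn't fit — on degree 6 D major would have Bm (vi). Bb is the degree-6 chord of D minor, so it is the borrowed bVI.

bVII, v, bVI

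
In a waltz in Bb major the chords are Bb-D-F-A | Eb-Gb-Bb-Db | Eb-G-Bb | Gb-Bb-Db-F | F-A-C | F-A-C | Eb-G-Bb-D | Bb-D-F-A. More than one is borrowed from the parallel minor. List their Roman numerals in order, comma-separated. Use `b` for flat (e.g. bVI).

iv7, bVImaj7

Bb major has the diatonic set Bb, Cm, Dm, Eb, F, Gm, Adim. Bb–D–F–A = Bbmaj7, Eb–G–Bb = Eb, F–A–C = F and Eb–G–Bb–D = Ebmaj7 all belong to that set. Eb–Gb–Bb–Db is not: scale degree 4 in Bb major carries Eb (IV). In Bb minor the chord on that degree is Ebm7, so here it functions as iv7, borrowed from the parallel minor. But Gb–Bb–Db–F is foreign: the diatonic vi on degree 6 is Gm, whereas Gbmaj7 comes from Bb minor. It is labeled bVImaj7.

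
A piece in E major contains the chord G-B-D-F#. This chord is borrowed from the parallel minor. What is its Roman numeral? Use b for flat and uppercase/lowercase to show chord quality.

bIIImaj7

In E major scale degree 3 is G#; G is its lowered form, from E minor. Diatonically E major has G#m (iii) on that degree; G–B–D–F# is instead the major-seventh chord native to E minor, so it takes the label bIIImaj7.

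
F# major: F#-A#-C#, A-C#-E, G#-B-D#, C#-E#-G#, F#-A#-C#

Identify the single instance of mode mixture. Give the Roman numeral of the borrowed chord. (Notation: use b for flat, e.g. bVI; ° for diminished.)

bIII

The diatonic triads in F# major are F#, G#m, A#m, B, C#, D#m, E#dim. Of the given chords, F#–A#–C# = F#, G#–B–D# = G#m and C#–E#–G# = C# are diatonic. But A–C#–E is foreign: the diatonic iii on degree 3 is A#m, whereas A comes from F# minor. It is labeled bIII.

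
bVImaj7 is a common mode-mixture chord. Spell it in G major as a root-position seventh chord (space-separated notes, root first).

Eb G Bb D

The root of bVImaj7 is the lowered 6th degree: E becomes Eb. In G minor the chord on Eb is Eb–G–Bb–D.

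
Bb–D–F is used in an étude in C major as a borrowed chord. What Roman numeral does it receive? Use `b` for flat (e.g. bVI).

In C major scale degree 7 is B; Bb is its lowered form, from C minor. The diatonic chord on degree 7 would be Bdim (vii°), but Bb–D–F is the major chord from C minor. As a borrowed chord it is labeled bVII.

bVII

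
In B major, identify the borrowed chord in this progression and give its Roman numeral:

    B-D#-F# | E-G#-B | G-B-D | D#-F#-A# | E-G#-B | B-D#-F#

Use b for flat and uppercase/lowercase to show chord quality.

The diatonic triads in B major are B, C#m, D#m, E, F#, G#m, A#dim. B–D#–F# = B, E–G#–B = E and D#–F#–A# = D#m all belong to that set. But G–B–D is foreign: the diatonic vi on degree 6 is G#m, whereas G comes from B minor. It is labeled bVI.

bVI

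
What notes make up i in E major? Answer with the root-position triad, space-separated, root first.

The root, E, is scale degree 1 — the same note in E major and E minor; only the chord quality changes. Stacking thirds in E minor on E gives E–G–B.

E G B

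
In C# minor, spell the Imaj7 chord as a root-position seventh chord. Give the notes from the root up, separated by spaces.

C# E# G# B#

The root, C#, is scale degree 1 — the same note in C# minor and C# major; only the chord quality changes. Stacking thirds in C# major on C# gives C#–E#–G#–B#.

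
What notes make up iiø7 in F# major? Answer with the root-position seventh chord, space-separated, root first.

iiø7 is built on scale degree 2, which is G# in both F# major and its parallel. In F# minor the chord on G# is G#–B–D–F#.

G# B D F#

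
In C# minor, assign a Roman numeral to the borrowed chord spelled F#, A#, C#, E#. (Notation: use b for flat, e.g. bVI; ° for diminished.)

IVmaj7

The root F# is the diatonic 4th degree of C# minor; the borrowing shows in the chord quality. The diatonic chord on degree 4 would be F#m (iv), but F#–A#–C#–E# is the major-seventh chord from C# major. As a borrowed chord it is labeled IVmaj7.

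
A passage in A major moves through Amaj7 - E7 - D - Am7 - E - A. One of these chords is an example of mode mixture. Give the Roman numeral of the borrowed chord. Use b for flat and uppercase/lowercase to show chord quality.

i7

A major has the diatonic set A, Bm, C#m, D, E, F#m, G#dim. Amaj7, E7, D, E and A all belong to that set. Am7 (A–C–E–G) is not: scale degree 1 in A major carries A (I). In A minor the chord on that degree is Am7, so here it functions as i7, borrowed from the parallel minor.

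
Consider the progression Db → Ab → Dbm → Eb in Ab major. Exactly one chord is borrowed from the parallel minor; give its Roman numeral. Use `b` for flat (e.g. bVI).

In Ab major the diatonic chords are Ab, Bbm, Cm, Db, Eb, Fm, Gdim. Db, Ab and Eb are all diatonic. Dbm (Db–Fb–Ab) doesn't fit — on degree 4 Ab major would have Db (IV). Dbm is the degree-4 chord of Ab minor, so it is the borrowed iv.

iv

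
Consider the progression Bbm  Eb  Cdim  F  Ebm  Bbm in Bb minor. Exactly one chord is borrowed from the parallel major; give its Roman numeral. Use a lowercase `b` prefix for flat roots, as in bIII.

Bb minor has the diatonic set Bbm, Cdim, Db, Ebm, F, Gb, Ab (with V from harmonic minor). Of the given chords, Bbm, Cdim, F and Ebm are diatonic. But Eb (Eb–G–Bb) is foreign: the diatonic iv on degree 4 is Ebm, whereas Eb comes from Bb major. It is labeled IV.

IV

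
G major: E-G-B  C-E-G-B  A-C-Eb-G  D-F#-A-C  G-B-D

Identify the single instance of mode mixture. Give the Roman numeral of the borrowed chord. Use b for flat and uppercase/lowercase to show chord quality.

The diatonic triads in G major are G, Am, Bm, C, D, Em, F#dim. E–G–B = Em, C–E–G–B = Cmaj7, D–F#–A–C = D7 and G–B–D = G are all diatonic. A–C–Eb–G doesn't fit — on degree 2 G major would have Am (ii). Am7b5 is the degree-2 chord of G minor, so it is the borrowed iiø7.

iiø7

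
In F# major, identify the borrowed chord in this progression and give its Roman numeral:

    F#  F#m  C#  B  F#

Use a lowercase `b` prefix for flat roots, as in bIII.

i

The diatonic triads in F# major are F#, G#m, A#m, B, C#, D#m, E#dim. F#, C# and B all belong to that set. F#m (F#–A–C#) doesn't fit — on degree 1 F# major would have F# (I). F#m is the degree-1 chord of F# minor, so it is the borrowed i.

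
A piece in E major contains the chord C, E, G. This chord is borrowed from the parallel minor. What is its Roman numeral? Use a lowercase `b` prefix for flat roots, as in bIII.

C is the lowered form of scale degree 6 in E major (the diatonic degree 6 is C#). C–E–G is a major chord — the form found in E minor, not the diatonic vi (C#m). Borrowed into E major it is written bVI.

bVI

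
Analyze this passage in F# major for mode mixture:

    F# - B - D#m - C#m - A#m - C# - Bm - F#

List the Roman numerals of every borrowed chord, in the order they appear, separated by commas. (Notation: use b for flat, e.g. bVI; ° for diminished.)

v, iv

In F# major the diatonic chords are F#, G#m, A#m, B, C#, D#m, E#dim. F#, B, D#m, A#m and C# all belong to that set. But C#m (C#–E–G#) is foreign: the diatonic V on degree 5 is C#, whereas C#m comes from F# minor. It is labeled v. Bm (B–D–F#) doesn't fit — on degree 4 F# major would have B (IV). Bm is the degree-4 chord of F# minor, so it is the borrowed iv.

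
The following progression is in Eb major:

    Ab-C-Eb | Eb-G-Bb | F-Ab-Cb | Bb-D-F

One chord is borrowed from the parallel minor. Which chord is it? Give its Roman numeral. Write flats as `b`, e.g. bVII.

ii°

The diatonic triads in Eb major are Eb, Fm, Gm, Ab, Bb, Cm, Ddim. Ab–C–Eb = Ab, Eb–G–Bb = Eb and Bb–D–F = Bb all belong to that set. But F–Ab–Cb is foreign: the diatonic ii on degree 2 is Fm, whereas Fdim comes from Eb minor. It is labeled ii°.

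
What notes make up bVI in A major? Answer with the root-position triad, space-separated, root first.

F A C

bVI is built on the lowered scale degree 6. In A major degree 6 is F#; lowered it becomes F. Stacking thirds in A minor on F gives F–A–C.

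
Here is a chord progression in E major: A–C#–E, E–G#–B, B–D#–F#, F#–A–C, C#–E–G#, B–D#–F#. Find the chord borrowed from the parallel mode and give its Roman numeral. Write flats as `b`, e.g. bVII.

ii°

E major has the diatonic set E, F#m, G#m, A, B, C#m, D#dim. A–C#–E = A, E–G#–B = E, B–D#–F# = B and C#–E–G# = C#m all belong to that set. F#–A–C doesn't fit — on degree 2 E major would have F#m (ii). F#dim is the degree-2 chord of E minor, so it is the borrowed ii°.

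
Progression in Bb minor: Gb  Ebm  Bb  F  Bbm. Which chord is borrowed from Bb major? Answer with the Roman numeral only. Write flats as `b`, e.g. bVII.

In Bb minor (with V from harmonic minor) the diatonic chords are Bbm, Cdim, Db, Ebm, F, Gb, Ab. Gb, Ebm, F and Bbm are all diatonic. Bb (Bb–D–F) doesn't fit — on degree 1 Bb minor would have Bbm (i). Bb is the degree-1 chord of Bb major, so it is the borrowed I.

I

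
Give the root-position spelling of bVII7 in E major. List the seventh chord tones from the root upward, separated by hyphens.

D-F#-A-C

Scale degree 7 in E major is D#. bVII7 uses the lowered form, D, taken from E minor. Building the dominant-seventh chord from the parallel minor on D: D–F#–A–C.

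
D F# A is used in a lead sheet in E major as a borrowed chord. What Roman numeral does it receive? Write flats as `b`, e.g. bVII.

In E major scale degree 7 is D#; D is its lowered form, from E minor. Diatonically E major has D#dim (vii°) on that degree; D–F#–A is instead the major chord native to E minor, so it takes the label bVII.

bVII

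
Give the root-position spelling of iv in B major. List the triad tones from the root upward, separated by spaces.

iv is built on scale degree 4, which is E in both B major and its parallel. Stacking thirds in B minor on E gives E–G–B.

E G B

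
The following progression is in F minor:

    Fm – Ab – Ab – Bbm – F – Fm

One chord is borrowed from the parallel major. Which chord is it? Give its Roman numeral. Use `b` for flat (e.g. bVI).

The diatonic triads in F minor (with V from harmonic minor) are Fm, Gdim, Ab, Bbm, C, Db, Eb. Fm, Ab and Bbm are all diatonic. F (F–A–C) is not: scale degree 1 in F minor carries Fm (i). In F major the chord on that degree is F, so here it functions as I, borrowed from the parallel major.

I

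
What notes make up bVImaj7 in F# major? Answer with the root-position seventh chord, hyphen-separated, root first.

D-F#-A-C#

Scale degree 6 in F# major is D#. bVImaj7 uses the lowered form, D, taken from F# minor. In F# minor the chord on D is D–F#–A–C#.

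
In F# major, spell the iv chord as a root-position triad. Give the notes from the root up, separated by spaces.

The root, B, is scale degree 4 — the same note in F# major and F# minor; only the chord quality changes. Stacking thirds in F# minor on B gives B–D–F#.

B D F#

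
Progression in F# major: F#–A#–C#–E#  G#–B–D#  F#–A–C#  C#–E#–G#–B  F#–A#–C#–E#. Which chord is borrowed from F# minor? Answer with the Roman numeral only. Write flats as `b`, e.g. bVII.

The diatonic triads in F# major are F#, G#m, A#m, B, C#, D#m, E#dim. Of the given chords, F#–A#–C#–E# = F#maj7, G#–B–D# = G#m and C#–E#–G#–B = C#7 are diatonic. F#–A–C# doesn't fit — on degree 1 F# major would have F# (I). F#m is the degree-1 chord of F# minor, so it is the borrowed i.

i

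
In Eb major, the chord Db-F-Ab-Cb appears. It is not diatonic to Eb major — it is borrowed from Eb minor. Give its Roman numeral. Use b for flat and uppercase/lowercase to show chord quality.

In Eb major scale degree 7 is D; Db is its lowered form, from Eb minor. The diatonic chord on degree 7 would be Ddim (vii°), but Db–F–Ab–Cb is the dominant-seventh chord from Eb minor. As a borrowed chord it is labeled bVII7.

bVII7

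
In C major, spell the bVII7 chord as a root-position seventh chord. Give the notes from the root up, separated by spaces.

The root of bVII7 is the lowered 7th degree: B becomes Bb. Stacking thirds in C minor on Bb gives Bb–D–F–Ab.

Bb D F Ab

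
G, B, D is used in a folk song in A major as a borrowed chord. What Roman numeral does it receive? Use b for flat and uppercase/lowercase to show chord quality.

G is the lowered form of scale degree 7 in A major (the diatonic degree 7 is G#). Diatonically A major has G#dim (vii°) on that degree; G–B–D is instead the major chord native to A minor, so it takes the label bVII.

bVII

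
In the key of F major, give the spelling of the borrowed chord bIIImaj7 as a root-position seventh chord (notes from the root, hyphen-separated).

Ab-C-Eb-G

The root of bIIImaj7 is the lowered 3rd degree: A becomes Ab. Stacking thirds in F minor on Ab gives Ab–C–Eb–G.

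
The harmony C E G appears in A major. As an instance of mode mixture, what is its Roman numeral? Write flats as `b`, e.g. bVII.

bIII

C is the lowered form of scale degree 3 in A major (the diatonic degree 3 is C#). Diatonically A major has C#m (iii) on that degree; C–E–G is instead the major chord native to A minor, so it takes the label bIII.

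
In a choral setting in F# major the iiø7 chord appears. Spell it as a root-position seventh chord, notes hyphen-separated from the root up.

The root, G#, is scale degree 2 — the same note in F# major and F# minor; only the chord quality changes. In F# minor the chord on G# is G#–B–D–F#.

G#-B-D-F#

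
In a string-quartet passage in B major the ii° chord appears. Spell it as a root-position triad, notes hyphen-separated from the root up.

The root, C#, is scale degree 2 — the same note in B major and B minor; only the chord quality changes. Stacking thirds in B minor on C# gives C#–E–G.

C#-E-G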